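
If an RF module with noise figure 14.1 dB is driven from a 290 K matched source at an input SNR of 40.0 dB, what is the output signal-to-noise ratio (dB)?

By definition F = SNR_in/SNR_out, so in dB: SNR_out = SNR_in − NF
SNR_out = 40.0 − 14.1 = 25.9 dB

25.9 dB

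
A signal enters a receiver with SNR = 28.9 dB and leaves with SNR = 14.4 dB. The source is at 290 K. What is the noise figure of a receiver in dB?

NF (dB) = SNR_in(dB) − SNR_out(dB) when the source is at T₀
NF = 28.9 − 14.4 = 14.5 dB

14.5 dB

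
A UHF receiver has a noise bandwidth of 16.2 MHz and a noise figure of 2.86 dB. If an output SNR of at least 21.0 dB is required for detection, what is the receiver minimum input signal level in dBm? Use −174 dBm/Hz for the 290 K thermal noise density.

Sensitivity = −174 + 10 log₁₀(B) + NF + SNR_min
= −174 + 72.1 + 2.86 + 21.0
= −78.04 dBm → −78.0 dBm

−78.0 dBm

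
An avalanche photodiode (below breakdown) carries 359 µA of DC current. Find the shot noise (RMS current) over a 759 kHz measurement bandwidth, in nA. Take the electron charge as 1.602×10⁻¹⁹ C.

I_n = √(2qI·B)
2qI·B = 2 × 1.602×10⁻¹⁹ × 3.59×10⁻⁴ × 7.59×10⁵ = 8.73×10⁻¹⁷ A²
I_n = √(8.73×10⁻¹⁷) = 9.34×10⁻⁹ A = 9.34 nA

9.34 nA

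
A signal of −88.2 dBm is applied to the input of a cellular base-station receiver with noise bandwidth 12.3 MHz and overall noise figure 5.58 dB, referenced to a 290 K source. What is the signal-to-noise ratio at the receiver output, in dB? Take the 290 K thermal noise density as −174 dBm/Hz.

9.3 dB

Noise floor: N = −174 + 10 log₁₀(B) + NF
10 log₁₀(1.23×10⁷) = 70.9 dB
N = −174 + 70.9 + 5.58 = −97.52 dBm
SNR = P_sig − N = −88.2 − (−97.52) = 9.32 dB → 9.3 dB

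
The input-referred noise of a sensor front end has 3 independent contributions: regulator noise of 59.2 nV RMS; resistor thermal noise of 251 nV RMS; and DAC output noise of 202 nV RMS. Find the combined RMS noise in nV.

Uncorrelated sources add in power (mean-square): V_tot = √(ΣV_i²)
V_tot = √[(5.92×10⁻⁸)² + (2.51×10⁻⁷)² + (2.02×10⁻⁷)²] = 3.28×10⁻⁷ V = 328 nV

328 nV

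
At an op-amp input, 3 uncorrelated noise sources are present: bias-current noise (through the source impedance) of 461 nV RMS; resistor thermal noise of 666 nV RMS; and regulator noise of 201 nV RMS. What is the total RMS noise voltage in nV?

Uncorrelated sources add in power (mean-square): V_tot = √(ΣV_i²)
V_tot = √[(4.61×10⁻⁷)² + (6.66×10⁻⁷)² + (2.01×10⁻⁷)²] = 8.35×10⁻⁷ V = 835 nV

835 nV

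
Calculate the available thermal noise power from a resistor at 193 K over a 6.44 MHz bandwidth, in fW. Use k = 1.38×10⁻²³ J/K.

17.2 fW

P_n = kTB = 1.38×10⁻²³ × 193 × 6.44×10⁶ = 1.72×10⁻¹⁴ W = 17.2 fW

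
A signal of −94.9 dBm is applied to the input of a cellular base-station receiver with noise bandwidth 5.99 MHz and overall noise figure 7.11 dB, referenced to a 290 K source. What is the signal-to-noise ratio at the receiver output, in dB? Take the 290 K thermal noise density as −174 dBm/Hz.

Noise floor: N = −174 + 10 log₁₀(B) + NF
10 log₁₀(5.99×10⁶) = 67.77 dB
N = −174 + 67.77 + 7.11 = −99.12 dBm
SNR = P_sig − N = −94.9 − (−99.12) = 4.22 dB → 4.2 dB

4.2 dB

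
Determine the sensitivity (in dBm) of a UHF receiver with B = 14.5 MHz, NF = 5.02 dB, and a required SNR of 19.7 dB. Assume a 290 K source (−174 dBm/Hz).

Sensitivity = −174 + 10 log₁₀(B) + NF + SNR_min
= −174 + 71.61 + 5.02 + 19.7
= −77.67 dBm → −77.7 dBm

−77.7 dBm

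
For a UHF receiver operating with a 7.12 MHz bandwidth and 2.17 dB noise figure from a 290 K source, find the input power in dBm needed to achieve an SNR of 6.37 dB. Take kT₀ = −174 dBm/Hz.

−96.9 dBm

Sensitivity = −174 + 10 log₁₀(B) + NF + SNR_min
= −174 + 68.52 + 2.17 + 6.37
= −96.94 dBm → −96.9 dBm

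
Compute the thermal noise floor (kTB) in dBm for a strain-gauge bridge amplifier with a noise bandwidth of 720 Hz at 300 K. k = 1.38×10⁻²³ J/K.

P_n = kTB = 1.38×10⁻²³ × 300 × 7.20×10² = 2.98×10⁻¹⁸ W
In dBm: 10 log₁₀(2.98×10⁻¹⁸ / 10⁻³) = −145.3 dBm

−145.3 dBm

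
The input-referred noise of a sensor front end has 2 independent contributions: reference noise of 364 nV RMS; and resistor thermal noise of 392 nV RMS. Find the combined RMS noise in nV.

535 nV

Uncorrelated sources add in power (mean-square): V_tot = √(ΣV_i²)
V_tot = √[(3.64×10⁻⁷)² + (3.92×10⁻⁷)²] = 5.35×10⁻⁷ V = 535 nV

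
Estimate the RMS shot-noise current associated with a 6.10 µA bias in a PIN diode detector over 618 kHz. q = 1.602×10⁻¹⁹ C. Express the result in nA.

1.10 nA

I_n = √(2qI·B)
2qI·B = 2 × 1.602×10⁻¹⁹ × 6.10×10⁻⁶ × 6.18×10⁵ = 1.21×10⁻¹⁸ A²
I_n = √(1.21×10⁻¹⁸) = 1.10×10⁻⁹ A = 1.10 nA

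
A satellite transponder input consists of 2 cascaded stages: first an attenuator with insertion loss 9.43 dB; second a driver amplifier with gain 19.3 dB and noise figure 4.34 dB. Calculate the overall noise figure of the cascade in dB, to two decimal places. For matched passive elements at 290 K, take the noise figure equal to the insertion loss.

13.77 dB

Convert to linear (a loss of L dB is a gain of −L dB): F_i = 10^(NF_i/10), G_i = 10^(G_i,dB/10)
  Stage 1: F_1 = 10^(9.43/10) = 8.770, G_1 = 10^(−9.43/10) = 0.1140
  Stage 2: F_2 = 10^(4.34/10) = 2.716, G_2 = 10^(19.3/10) = 85.11
Friis cascade:
  F = 8.770 + (2.716 − 1)/0.1140 = 23.82
NF = 10 log₁₀(23.82) = 13.77 dB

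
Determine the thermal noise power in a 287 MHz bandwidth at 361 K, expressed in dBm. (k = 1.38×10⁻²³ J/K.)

−88.4 dBm

P_n = kTB = 1.38×10⁻²³ × 361 × 2.87×10⁸ = 1.43×10⁻¹² W
In dBm: 10 log₁₀(1.43×10⁻¹² / 10⁻³) = −88.4 dBm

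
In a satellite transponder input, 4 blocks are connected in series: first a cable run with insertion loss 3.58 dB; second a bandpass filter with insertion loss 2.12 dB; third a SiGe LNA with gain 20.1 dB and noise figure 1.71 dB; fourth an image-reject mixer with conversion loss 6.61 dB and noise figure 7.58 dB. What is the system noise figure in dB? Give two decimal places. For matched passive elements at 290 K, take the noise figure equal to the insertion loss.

7.54 dB

Convert to linear (a loss of L dB is a gain of −L dB): F_i = 10^(NF_i/10), G_i = 10^(G_i,dB/10)
  Stage 1: F_1 = 10^(3.58/10) = 2.280, G_1 = 10^(−3.58/10) = 0.4385
  Stage 2: F_2 = 10^(2.12/10) = 1.629, G_2 = 10^(−2.12/10) = 0.6138
  Stage 3: F_3 = 10^(1.71/10) = 1.483, G_3 = 10^(20.1/10) = 102.3
  Stage 4: F_4 = 10^(7.58/10) = 5.728, G_4 = 10^(−6.61/10) = 0.2183
Friis cascade:
  F = 2.280 + (1.629 − 1)/0.4385 + (1.483 − 1)/0.2692 + (5.728 − 1)/27.54 = 5.680
NF = 10 log₁₀(5.680) = 7.54 dB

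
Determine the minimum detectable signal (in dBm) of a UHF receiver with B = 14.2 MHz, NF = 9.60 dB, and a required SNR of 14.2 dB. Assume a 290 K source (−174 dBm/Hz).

Sensitivity = −174 + 10 log₁₀(B) + NF + SNR_min
= −174 + 71.52 + 9.60 + 14.2
= −78.68 dBm → −78.7 dBm

−78.7 dBm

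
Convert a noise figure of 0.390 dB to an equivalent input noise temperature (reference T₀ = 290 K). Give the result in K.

F = 10^(0.390/10) = 1.09396
T_e = (F − 1)·T₀ = (1.09396 − 1) × 290 = 27.2 K

27.2 K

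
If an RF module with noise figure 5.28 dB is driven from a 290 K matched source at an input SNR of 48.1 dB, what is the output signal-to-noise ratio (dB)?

By definition F = SNR_in/SNR_out, so in dB: SNR_out = SNR_in − NF
SNR_out = 48.1 − 5.28 = 42.82 dB

42.82 dB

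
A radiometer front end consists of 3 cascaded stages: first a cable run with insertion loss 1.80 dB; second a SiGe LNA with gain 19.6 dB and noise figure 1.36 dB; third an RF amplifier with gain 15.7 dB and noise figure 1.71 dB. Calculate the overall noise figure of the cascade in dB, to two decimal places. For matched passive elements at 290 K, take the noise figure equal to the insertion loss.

Convert to linear (a loss of L dB is a gain of −L dB): F_i = 10^(NF_i/10), G_i = 10^(G_i,dB/10)
  Stage 1: F_1 = 10^(1.80/10) = 1.514, G_1 = 10^(−1.80/10) = 0.6607
  Stage 2: F_2 = 10^(1.36/10) = 1.368, G_2 = 10^(19.6/10) = 91.20
  Stage 3: F_3 = 10^(1.71/10) = 1.483, G_3 = 10^(15.7/10) = 37.15
Friis cascade:
  F = 1.514 + (1.368 − 1)/0.6607 + (1.483 − 1)/60.26 = 2.078
NF = 10 log₁₀(2.078) = 3.18 dB

3.18 dB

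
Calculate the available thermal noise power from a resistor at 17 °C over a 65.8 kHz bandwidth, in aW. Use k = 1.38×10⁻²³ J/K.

T = 17 °C + 273.15 = 290.15 K
P_n = kTB = 1.38×10⁻²³ × 290.15 × 6.58×10⁴ = 2.63×10⁻¹⁶ W = 263 aW

263 aW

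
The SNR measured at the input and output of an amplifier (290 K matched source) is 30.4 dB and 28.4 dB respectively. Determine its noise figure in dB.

NF (dB) = SNR_in(dB) − SNR_out(dB) when the source is at T₀
NF = 30.4 − 28.4 = 2.0 dB

2.0 dB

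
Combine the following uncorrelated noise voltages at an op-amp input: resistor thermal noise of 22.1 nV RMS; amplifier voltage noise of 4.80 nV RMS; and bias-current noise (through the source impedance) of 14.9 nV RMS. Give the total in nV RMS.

27.1 nV

Uncorrelated sources add in power (mean-square): V_tot = √(ΣV_i²)
V_tot = √[(2.21×10⁻⁸)² + (4.80×10⁻⁹)² + (1.49×10⁻⁸)²] = 2.71×10⁻⁸ V = 27.1 nV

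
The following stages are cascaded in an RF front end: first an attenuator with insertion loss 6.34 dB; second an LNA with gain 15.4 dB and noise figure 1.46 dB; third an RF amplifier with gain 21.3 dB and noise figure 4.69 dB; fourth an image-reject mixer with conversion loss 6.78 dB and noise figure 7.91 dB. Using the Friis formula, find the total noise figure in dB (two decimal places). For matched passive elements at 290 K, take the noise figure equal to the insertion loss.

Convert to linear (a loss of L dB is a gain of −L dB): F_i = 10^(NF_i/10), G_i = 10^(G_i,dB/10)
  Stage 1: F_1 = 10^(6.34/10) = 4.305, G_1 = 10^(−6.34/10) = 0.2323
  Stage 2: F_2 = 10^(1.46/10) = 1.400, G_2 = 10^(15.4/10) = 34.67
  Stage 3: F_3 = 10^(4.69/10) = 2.944, G_3 = 10^(21.3/10) = 134.9
  Stage 4: F_4 = 10^(7.91/10) = 6.180, G_4 = 10^(−6.78/10) = 0.2099
Friis cascade:
  F = 4.305 + (1.400 − 1)/0.2323 + (2.944 − 1)/8.054 + (6.180 − 1)/1086 = 6.272
NF = 10 log₁₀(6.272) = 7.97 dB

7.97 dB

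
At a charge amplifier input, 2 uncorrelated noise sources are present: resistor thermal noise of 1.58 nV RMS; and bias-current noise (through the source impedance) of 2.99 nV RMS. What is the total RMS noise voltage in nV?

Uncorrelated sources add in power (mean-square): V_tot = √(ΣV_i²)
V_tot = √[(1.58×10⁻⁹)² + (2.99×10⁻⁹)²] = 3.38×10⁻⁹ V = 3.38 nV

3.38 nV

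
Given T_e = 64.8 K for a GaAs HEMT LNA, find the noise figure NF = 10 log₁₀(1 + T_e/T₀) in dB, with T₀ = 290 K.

F = 1 + T_e/T₀ = 1 + 64.8/290 = 1.22345
NF = 10 log₁₀(1.22345) = 0.876 dB

0.876 dB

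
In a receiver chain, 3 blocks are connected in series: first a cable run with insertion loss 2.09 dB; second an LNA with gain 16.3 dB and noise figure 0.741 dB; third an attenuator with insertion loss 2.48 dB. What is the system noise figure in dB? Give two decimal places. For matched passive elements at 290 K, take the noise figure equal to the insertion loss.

2.90 dB

Convert to linear (a loss of L dB is a gain of −L dB): F_i = 10^(NF_i/10), G_i = 10^(G_i,dB/10)
  Stage 1: F_1 = 10^(2.09/10) = 1.618, G_1 = 10^(−2.09/10) = 0.6180
  Stage 2: F_2 = 10^(0.741/10) = 1.186, G_2 = 10^(16.3/10) = 42.66
  Stage 3: F_3 = 10^(2.48/10) = 1.770, G_3 = 10^(−2.48/10) = 0.5649
Friis cascade:
  F = 1.618 + (1.186 − 1)/0.6180 + (1.770 − 1)/26.36 = 1.948
NF = 10 log₁₀(1.948) = 2.90 dB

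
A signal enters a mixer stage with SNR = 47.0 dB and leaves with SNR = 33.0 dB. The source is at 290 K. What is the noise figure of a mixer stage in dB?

NF (dB) = SNR_in(dB) − SNR_out(dB) when the source is at T₀
NF = 47.0 − 33.0 = 14.0 dB

14.0 dB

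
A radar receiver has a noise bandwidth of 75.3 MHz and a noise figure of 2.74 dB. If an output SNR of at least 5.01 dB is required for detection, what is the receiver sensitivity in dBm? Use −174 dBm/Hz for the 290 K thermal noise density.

Sensitivity = −174 + 10 log₁₀(B) + NF + SNR_min
= −174 + 78.77 + 2.74 + 5.01
= −87.48 dBm → −87.5 dBm

−87.5 dBm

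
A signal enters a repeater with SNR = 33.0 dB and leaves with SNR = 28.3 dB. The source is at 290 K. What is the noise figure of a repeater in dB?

4.7 dB

NF (dB) = SNR_in(dB) − SNR_out(dB) when the source is at T₀
NF = 33.0 − 28.3 = 4.7 dB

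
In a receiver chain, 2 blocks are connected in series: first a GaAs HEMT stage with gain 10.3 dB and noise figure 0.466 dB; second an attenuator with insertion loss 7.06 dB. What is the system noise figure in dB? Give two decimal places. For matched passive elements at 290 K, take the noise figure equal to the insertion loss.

1.74 dB

Convert to linear (a loss of L dB is a gain of −L dB): F_i = 10^(NF_i/10), G_i = 10^(G_i,dB/10)
  Stage 1: F_1 = 10^(0.466/10) = 1.113, G_1 = 10^(10.3/10) = 10.72
  Stage 2: F_2 = 10^(7.06/10) = 5.082, G_2 = 10^(−7.06/10) = 0.1968
Friis cascade:
  F = 1.113 + (5.082 − 1)/10.72 = 1.494
NF = 10 log₁₀(1.494) = 1.74 dB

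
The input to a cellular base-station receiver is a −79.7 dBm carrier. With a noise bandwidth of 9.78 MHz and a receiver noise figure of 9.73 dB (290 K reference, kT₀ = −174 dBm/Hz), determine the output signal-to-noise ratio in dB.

14.7 dB

Noise floor: N = −174 + 10 log₁₀(B) + NF
10 log₁₀(9.78×10⁶) = 69.9 dB
N = −174 + 69.9 + 9.73 = −94.37 dBm
SNR = P_sig − N = −79.7 − (−94.37) = 14.67 dB → 14.7 dB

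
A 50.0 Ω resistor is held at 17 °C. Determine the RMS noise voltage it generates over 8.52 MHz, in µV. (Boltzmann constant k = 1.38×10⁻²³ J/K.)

2.61 µV

T = 17 °C + 273.15 = 290.15 K
V_n = √(4kTRB)
4kTRB = 4 × 1.38×10⁻²³ × 290.15 × 5.00×10¹ × 8.52×10⁶ = 6.82×10⁻¹² V²
V_n = √(6.82×10⁻¹²) = 2.61×10⁻⁶ V = 2.61 µV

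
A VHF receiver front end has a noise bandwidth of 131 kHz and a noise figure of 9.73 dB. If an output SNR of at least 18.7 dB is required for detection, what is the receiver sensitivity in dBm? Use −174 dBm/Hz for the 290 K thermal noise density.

−94.4 dBm

Sensitivity = −174 + 10 log₁₀(B) + NF + SNR_min
= −174 + 51.17 + 9.73 + 18.7
= −94.40 dBm → −94.4 dBm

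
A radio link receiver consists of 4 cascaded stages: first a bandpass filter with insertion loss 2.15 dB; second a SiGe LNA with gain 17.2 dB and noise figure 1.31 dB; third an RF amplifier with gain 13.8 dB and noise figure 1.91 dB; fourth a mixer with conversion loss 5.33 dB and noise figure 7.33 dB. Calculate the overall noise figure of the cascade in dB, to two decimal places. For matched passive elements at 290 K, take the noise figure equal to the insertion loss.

Convert to linear (a loss of L dB is a gain of −L dB): F_i = 10^(NF_i/10), G_i = 10^(G_i,dB/10)
  Stage 1: F_1 = 10^(2.15/10) = 1.641, G_1 = 10^(−2.15/10) = 0.6095
  Stage 2: F_2 = 10^(1.31/10) = 1.352, G_2 = 10^(17.2/10) = 52.48
  Stage 3: F_3 = 10^(1.91/10) = 1.552, G_3 = 10^(13.8/10) = 23.99
  Stage 4: F_4 = 10^(7.33/10) = 5.408, G_4 = 10^(−5.33/10) = 0.2931
Friis cascade:
  F = 1.641 + (1.352 − 1)/0.6095 + (1.552 − 1)/31.99 + (5.408 − 1)/767.4 = 2.241
NF = 10 log₁₀(2.241) = 3.50 dB

3.50 dB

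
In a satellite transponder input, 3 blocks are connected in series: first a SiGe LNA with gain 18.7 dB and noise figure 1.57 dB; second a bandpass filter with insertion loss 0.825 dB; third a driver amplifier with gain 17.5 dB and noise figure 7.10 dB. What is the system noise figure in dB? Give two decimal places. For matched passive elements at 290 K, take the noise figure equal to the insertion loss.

Convert to linear (a loss of L dB is a gain of −L dB): F_i = 10^(NF_i/10), G_i = 10^(G_i,dB/10)
  Stage 1: F_1 = 10^(1.57/10) = 1.435, G_1 = 10^(18.7/10) = 74.13
  Stage 2: F_2 = 10^(0.825/10) = 1.209, G_2 = 10^(−0.825/10) = 0.8270
  Stage 3: F_3 = 10^(7.10/10) = 5.129, G_3 = 10^(17.5/10) = 56.23
Friis cascade:
  F = 1.435 + (1.209 − 1)/74.13 + (5.129 − 1)/61.31 = 1.506
NF = 10 log₁₀(1.506) = 1.78 dB

1.78 dB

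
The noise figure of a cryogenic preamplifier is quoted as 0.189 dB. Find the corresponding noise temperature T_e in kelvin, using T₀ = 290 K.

F = 10^(0.189/10) = 1.04448
T_e = (F − 1)·T₀ = (1.04448 − 1) × 290 = 12.9 K

12.9 K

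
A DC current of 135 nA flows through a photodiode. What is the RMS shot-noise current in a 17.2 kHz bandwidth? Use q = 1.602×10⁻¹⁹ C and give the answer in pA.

I_n = √(2qI·B)
2qI·B = 2 × 1.602×10⁻¹⁹ × 1.35×10⁻⁷ × 1.72×10⁴ = 7.44×10⁻²² A²
I_n = √(7.44×10⁻²²) = 2.73×10⁻¹¹ A = 27.3 pA

27.3 pA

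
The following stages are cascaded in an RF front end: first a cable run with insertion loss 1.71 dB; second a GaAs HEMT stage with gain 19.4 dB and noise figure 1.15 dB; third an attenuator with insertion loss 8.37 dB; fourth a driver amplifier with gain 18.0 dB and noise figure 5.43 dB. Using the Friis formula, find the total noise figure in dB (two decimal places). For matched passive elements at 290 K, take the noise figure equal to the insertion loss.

3.66 dB

Convert to linear (a loss of L dB is a gain of −L dB): F_i = 10^(NF_i/10), G_i = 10^(G_i,dB/10)
  Stage 1: F_1 = 10^(1.71/10) = 1.483, G_1 = 10^(−1.71/10) = 0.6745
  Stage 2: F_2 = 10^(1.15/10) = 1.303, G_2 = 10^(19.4/10) = 87.10
  Stage 3: F_3 = 10^(8.37/10) = 6.871, G_3 = 10^(−8.37/10) = 0.1455
  Stage 4: F_4 = 10^(5.43/10) = 3.491, G_4 = 10^(18.0/10) = 63.10
Friis cascade:
  F = 1.483 + (1.303 − 1)/0.6745 + (6.871 − 1)/58.75 + (3.491 − 1)/8.551 = 2.323
NF = 10 log₁₀(2.323) = 3.66 dB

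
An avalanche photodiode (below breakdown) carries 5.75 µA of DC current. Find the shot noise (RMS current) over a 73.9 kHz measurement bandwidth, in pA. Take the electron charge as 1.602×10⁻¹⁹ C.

I_n = √(2qI·B)
2qI·B = 2 × 1.602×10⁻¹⁹ × 5.75×10⁻⁶ × 7.39×10⁴ = 1.36×10⁻¹⁹ A²
I_n = √(1.36×10⁻¹⁹) = 3.69×10⁻¹⁰ A = 369 pA

369 pA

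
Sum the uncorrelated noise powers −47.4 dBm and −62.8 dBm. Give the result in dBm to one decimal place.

−47.3 dBm

Convert to linear, add, convert back:
P₁ = 1.82×10⁻⁸ W, P₂ = 5.25×10⁻¹⁰ W
P_tot = 1.87×10⁻⁸ W → 10 log₁₀(P_tot / 10⁻³) = −47.3 dBm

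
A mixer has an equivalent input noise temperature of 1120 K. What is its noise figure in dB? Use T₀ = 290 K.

6.87 dB

F = 1 + T_e/T₀ = 1 + 1120/290 = 4.86207
NF = 10 log₁₀(4.86207) = 6.87 dB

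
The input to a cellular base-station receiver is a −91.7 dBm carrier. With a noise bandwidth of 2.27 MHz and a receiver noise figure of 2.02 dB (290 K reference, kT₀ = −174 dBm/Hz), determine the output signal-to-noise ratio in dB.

16.7 dB

Noise floor: N = −174 + 10 log₁₀(B) + NF
10 log₁₀(2.27×10⁶) = 63.56 dB
N = −174 + 63.56 + 2.02 = −108.42 dBm
SNR = P_sig − N = −91.7 − (−108.42) = 16.72 dB → 16.7 dB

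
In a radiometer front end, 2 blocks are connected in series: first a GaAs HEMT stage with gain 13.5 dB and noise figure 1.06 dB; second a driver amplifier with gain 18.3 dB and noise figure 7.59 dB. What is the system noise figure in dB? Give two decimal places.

Convert to linear (a loss of L dB is a gain of −L dB): F_i = 10^(NF_i/10), G_i = 10^(G_i,dB/10)
  Stage 1: F_1 = 10^(1.06/10) = 1.276, G_1 = 10^(13.5/10) = 22.39
  Stage 2: F_2 = 10^(7.59/10) = 5.741, G_2 = 10^(18.3/10) = 67.61
Friis cascade:
  F = 1.276 + (5.741 − 1)/22.39 = 1.488
NF = 10 log₁₀(1.488) = 1.73 dB

1.73 dB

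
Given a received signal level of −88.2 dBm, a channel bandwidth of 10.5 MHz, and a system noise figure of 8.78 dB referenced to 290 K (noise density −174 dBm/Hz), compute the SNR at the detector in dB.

6.8 dB

Noise floor: N = −174 + 10 log₁₀(B) + NF
10 log₁₀(1.05×10⁷) = 70.21 dB
N = −174 + 70.21 + 8.78 = −95.01 dBm
SNR = P_sig − N = −88.2 − (−95.01) = 6.81 dB → 6.8 dB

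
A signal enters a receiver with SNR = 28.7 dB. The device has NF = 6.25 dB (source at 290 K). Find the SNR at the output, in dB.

By definition F = SNR_in/SNR_out, so in dB: SNR_out = SNR_in − NF
SNR_out = 28.7 − 6.25 = 22.45 dB

22.45 dB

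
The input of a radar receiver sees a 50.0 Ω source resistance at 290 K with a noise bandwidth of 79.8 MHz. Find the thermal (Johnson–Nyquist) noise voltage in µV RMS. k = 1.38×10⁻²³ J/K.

V_n = √(4kTRB)
4kTRB = 4 × 1.38×10⁻²³ × 290 × 5.00×10¹ × 7.98×10⁷ = 6.39×10⁻¹¹ V²
V_n = √(6.39×10⁻¹¹) = 7.99×10⁻⁶ V = 7.99 µV

7.99 µV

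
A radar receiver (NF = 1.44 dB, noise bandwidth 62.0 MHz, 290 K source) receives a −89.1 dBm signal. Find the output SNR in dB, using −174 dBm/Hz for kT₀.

5.5 dB

Noise floor: N = −174 + 10 log₁₀(B) + NF
10 log₁₀(6.20×10⁷) = 77.92 dB
N = −174 + 77.92 + 1.44 = −94.64 dBm
SNR = P_sig − N = −89.1 − (−94.64) = 5.54 dB → 5.5 dB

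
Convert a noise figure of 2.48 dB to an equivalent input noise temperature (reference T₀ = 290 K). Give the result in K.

223 K

F = 10^(2.48/10) = 1.77011
T_e = (F − 1)·T₀ = (1.77011 − 1) × 290 = 223 K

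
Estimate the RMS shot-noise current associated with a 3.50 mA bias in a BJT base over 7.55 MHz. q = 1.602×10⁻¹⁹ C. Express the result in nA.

92.0 nA

I_n = √(2qI·B)
2qI·B = 2 × 1.602×10⁻¹⁹ × 3.50×10⁻³ × 7.55×10⁶ = 8.47×10⁻¹⁵ A²
I_n = √(8.47×10⁻¹⁵) = 9.20×10⁻⁸ A = 92.0 nA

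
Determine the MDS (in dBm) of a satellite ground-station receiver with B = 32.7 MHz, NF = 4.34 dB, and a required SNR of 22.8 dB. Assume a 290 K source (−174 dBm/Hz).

−71.7 dBm

Sensitivity = −174 + 10 log₁₀(B) + NF + SNR_min
= −174 + 75.15 + 4.34 + 22.8
= −71.71 dBm → −71.7 dBm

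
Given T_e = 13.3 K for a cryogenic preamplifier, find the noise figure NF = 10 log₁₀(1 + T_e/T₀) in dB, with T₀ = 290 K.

0.195 dB

F = 1 + T_e/T₀ = 1 + 13.3/290 = 1.04586
NF = 10 log₁₀(1.04586) = 0.195 dB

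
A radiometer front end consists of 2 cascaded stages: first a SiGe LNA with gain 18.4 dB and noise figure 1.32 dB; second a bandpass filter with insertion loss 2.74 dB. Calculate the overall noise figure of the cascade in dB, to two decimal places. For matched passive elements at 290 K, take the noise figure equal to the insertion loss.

1.36 dB

Convert to linear (a loss of L dB is a gain of −L dB): F_i = 10^(NF_i/10), G_i = 10^(G_i,dB/10)
  Stage 1: F_1 = 10^(1.32/10) = 1.355, G_1 = 10^(18.4/10) = 69.18
  Stage 2: F_2 = 10^(2.74/10) = 1.879, G_2 = 10^(−2.74/10) = 0.5321
Friis cascade:
  F = 1.355 + (1.879 − 1)/69.18 = 1.368
NF = 10 log₁₀(1.368) = 1.36 dB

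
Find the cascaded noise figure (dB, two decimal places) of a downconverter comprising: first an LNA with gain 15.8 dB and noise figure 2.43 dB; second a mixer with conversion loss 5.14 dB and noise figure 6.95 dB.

2.68 dB

Convert to linear (a loss of L dB is a gain of −L dB): F_i = 10^(NF_i/10), G_i = 10^(G_i,dB/10)
  Stage 1: F_1 = 10^(2.43/10) = 1.750, G_1 = 10^(15.8/10) = 38.02
  Stage 2: F_2 = 10^(6.95/10) = 4.955, G_2 = 10^(−5.14/10) = 0.3062
Friis cascade:
  F = 1.750 + (4.955 − 1)/38.02 = 1.854
NF = 10 log₁₀(1.854) = 2.68 dB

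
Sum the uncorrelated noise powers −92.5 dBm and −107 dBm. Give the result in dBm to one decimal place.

Convert to linear, add, convert back:
P₁ = 5.62×10⁻¹³ W, P₂ = 2.00×10⁻¹⁴ W
P_tot = 5.82×10⁻¹³ W → 10 log₁₀(P_tot / 10⁻³) = −92.3 dBm

−92.3 dBm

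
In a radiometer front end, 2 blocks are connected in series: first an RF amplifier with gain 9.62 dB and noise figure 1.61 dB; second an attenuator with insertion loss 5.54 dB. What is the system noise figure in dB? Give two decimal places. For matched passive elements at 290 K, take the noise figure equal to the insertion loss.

2.38 dB

Convert to linear (a loss of L dB is a gain of −L dB): F_i = 10^(NF_i/10), G_i = 10^(G_i,dB/10)
  Stage 1: F_1 = 10^(1.61/10) = 1.449, G_1 = 10^(9.62/10) = 9.162
  Stage 2: F_2 = 10^(5.54/10) = 3.581, G_2 = 10^(−5.54/10) = 0.2793
Friis cascade:
  F = 1.449 + (3.581 − 1)/9.162 = 1.730
NF = 10 log₁₀(1.730) = 2.38 dB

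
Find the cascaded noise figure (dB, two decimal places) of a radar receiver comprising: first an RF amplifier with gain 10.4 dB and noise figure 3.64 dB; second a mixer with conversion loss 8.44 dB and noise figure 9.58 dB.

4.84 dB

Convert to linear (a loss of L dB is a gain of −L dB): F_i = 10^(NF_i/10), G_i = 10^(G_i,dB/10)
  Stage 1: F_1 = 10^(3.64/10) = 2.312, G_1 = 10^(10.4/10) = 10.96
  Stage 2: F_2 = 10^(9.58/10) = 9.078, G_2 = 10^(−8.44/10) = 0.1432
Friis cascade:
  F = 2.312 + (9.078 − 1)/10.96 = 3.049
NF = 10 log₁₀(3.049) = 4.84 dB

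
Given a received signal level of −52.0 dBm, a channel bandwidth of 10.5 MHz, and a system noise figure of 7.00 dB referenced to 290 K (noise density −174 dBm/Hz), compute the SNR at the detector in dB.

Noise floor: N = −174 + 10 log₁₀(B) + NF
10 log₁₀(1.05×10⁷) = 70.21 dB
N = −174 + 70.21 + 7.00 = −96.79 dBm
SNR = P_sig − N = −52.0 − (−96.79) = 44.79 dB → 44.8 dB

44.8 dB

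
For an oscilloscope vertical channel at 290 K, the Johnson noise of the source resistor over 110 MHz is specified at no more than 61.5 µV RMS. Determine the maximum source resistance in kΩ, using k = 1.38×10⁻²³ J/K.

2.15 kΩ

Johnson–Nyquist: V_n = √(4kTRB) ⇒ R = V_n² / (4kTB)
4kTB = 4 × 1.38×10⁻²³ × 290 × 1.10×10⁸ = 1.76×10⁻¹²
R = (6.15×10⁻⁵)² / 1.76×10⁻¹² = 2.15×10³ Ω = 2.15 kΩ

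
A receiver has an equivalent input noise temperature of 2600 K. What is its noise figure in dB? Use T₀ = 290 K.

9.98 dB

F = 1 + T_e/T₀ = 1 + 2600/290 = 9.96552
NF = 10 log₁₀(9.96552) = 9.98 dB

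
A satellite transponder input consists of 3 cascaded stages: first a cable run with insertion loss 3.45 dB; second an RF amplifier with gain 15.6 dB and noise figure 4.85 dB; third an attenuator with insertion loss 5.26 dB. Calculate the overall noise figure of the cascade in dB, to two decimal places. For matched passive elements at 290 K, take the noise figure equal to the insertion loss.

Convert to linear (a loss of L dB is a gain of −L dB): F_i = 10^(NF_i/10), G_i = 10^(G_i,dB/10)
  Stage 1: F_1 = 10^(3.45/10) = 2.213, G_1 = 10^(−3.45/10) = 0.4519
  Stage 2: F_2 = 10^(4.85/10) = 3.055, G_2 = 10^(15.6/10) = 36.31
  Stage 3: F_3 = 10^(5.26/10) = 3.357, G_3 = 10^(−5.26/10) = 0.2979
Friis cascade:
  F = 2.213 + (3.055 − 1)/0.4519 + (3.357 − 1)/16.41 = 6.905
NF = 10 log₁₀(6.905) = 8.39 dB

8.39 dB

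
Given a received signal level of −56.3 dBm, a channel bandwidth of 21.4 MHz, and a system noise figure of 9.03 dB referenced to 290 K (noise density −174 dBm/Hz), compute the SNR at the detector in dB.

35.4 dB

Noise floor: N = −174 + 10 log₁₀(B) + NF
10 log₁₀(2.14×10⁷) = 73.3 dB
N = −174 + 73.3 + 9.03 = −91.67 dBm
SNR = P_sig − N = −56.3 − (−91.67) = 35.37 dB → 35.4 dB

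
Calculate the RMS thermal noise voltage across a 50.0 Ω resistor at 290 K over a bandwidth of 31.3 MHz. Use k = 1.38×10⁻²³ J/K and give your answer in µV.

V_n = √(4kTRB)
4kTRB = 4 × 1.38×10⁻²³ × 290 × 5.00×10¹ × 3.13×10⁷ = 2.51×10⁻¹¹ V²
V_n = √(2.51×10⁻¹¹) = 5.01×10⁻⁶ V = 5.01 µV

5.01 µV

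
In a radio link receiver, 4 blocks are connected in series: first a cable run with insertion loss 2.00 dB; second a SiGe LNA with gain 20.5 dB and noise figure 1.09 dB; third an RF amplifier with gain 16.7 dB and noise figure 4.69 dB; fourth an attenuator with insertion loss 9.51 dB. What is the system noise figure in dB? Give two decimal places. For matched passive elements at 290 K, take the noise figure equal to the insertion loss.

Convert to linear (a loss of L dB is a gain of −L dB): F_i = 10^(NF_i/10), G_i = 10^(G_i,dB/10)
  Stage 1: F_1 = 10^(2.00/10) = 1.585, G_1 = 10^(−2.00/10) = 0.6310
  Stage 2: F_2 = 10^(1.09/10) = 1.285, G_2 = 10^(20.5/10) = 112.2
  Stage 3: F_3 = 10^(4.69/10) = 2.944, G_3 = 10^(16.7/10) = 46.77
  Stage 4: F_4 = 10^(9.51/10) = 8.933, G_4 = 10^(−9.51/10) = 0.1119
Friis cascade:
  F = 1.585 + (1.285 − 1)/0.6310 + (2.944 − 1)/70.79 + (8.933 − 1)/3311 = 2.067
NF = 10 log₁₀(2.067) = 3.15 dB

3.15 dB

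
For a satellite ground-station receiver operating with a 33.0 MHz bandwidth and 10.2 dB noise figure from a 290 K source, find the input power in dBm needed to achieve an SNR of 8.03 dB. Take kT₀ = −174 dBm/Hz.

Sensitivity = −174 + 10 log₁₀(B) + NF + SNR_min
= −174 + 75.19 + 10.2 + 8.03
= −80.58 dBm → −80.6 dBm

−80.6 dBm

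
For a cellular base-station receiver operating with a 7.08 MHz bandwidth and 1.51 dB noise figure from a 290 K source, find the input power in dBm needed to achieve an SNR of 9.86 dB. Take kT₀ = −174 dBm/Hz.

Sensitivity = −174 + 10 log₁₀(B) + NF + SNR_min
= −174 + 68.5 + 1.51 + 9.86
= −94.13 dBm → −94.1 dBm

−94.1 dBm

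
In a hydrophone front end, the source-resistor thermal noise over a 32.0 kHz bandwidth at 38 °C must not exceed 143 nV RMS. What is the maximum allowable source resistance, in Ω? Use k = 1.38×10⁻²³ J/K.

37.2 Ω

T = 38 °C + 273.15 = 311.15 K
Johnson–Nyquist: V_n = √(4kTRB) ⇒ R = V_n² / (4kTB)
4kTB = 4 × 1.38×10⁻²³ × 311.15 × 3.20×10⁴ = 5.50×10⁻¹⁶
R = (1.43×10⁻⁷)² / 5.50×10⁻¹⁶ = 3.72×10¹ Ω = 37.2 Ω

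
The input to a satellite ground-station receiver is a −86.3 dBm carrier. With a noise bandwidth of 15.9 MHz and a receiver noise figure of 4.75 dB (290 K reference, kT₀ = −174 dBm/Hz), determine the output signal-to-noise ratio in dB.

Noise floor: N = −174 + 10 log₁₀(B) + NF
10 log₁₀(1.59×10⁷) = 72.01 dB
N = −174 + 72.01 + 4.75 = −97.24 dBm
SNR = P_sig − N = −86.3 − (−97.24) = 10.94 dB → 10.9 dB

10.9 dB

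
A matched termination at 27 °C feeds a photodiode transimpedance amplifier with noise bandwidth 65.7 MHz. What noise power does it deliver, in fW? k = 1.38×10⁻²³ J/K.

272 fW

T = 27 °C + 273.15 = 300.15 K
P_n = kTB = 1.38×10⁻²³ × 300.15 × 6.57×10⁷ = 2.72×10⁻¹³ W = 272 fW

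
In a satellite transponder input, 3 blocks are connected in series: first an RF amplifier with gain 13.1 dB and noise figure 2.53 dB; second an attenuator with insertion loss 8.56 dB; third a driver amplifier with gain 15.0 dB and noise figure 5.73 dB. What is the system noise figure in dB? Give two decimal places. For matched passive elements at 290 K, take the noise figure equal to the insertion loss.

4.85 dB

Convert to linear (a loss of L dB is a gain of −L dB): F_i = 10^(NF_i/10), G_i = 10^(G_i,dB/10)
  Stage 1: F_1 = 10^(2.53/10) = 1.791, G_1 = 10^(13.1/10) = 20.42
  Stage 2: F_2 = 10^(8.56/10) = 7.178, G_2 = 10^(−8.56/10) = 0.1393
  Stage 3: F_3 = 10^(5.73/10) = 3.741, G_3 = 10^(15.0/10) = 31.62
Friis cascade:
  F = 1.791 + (7.178 − 1)/20.42 + (3.741 − 1)/2.844 = 3.057
NF = 10 log₁₀(3.057) = 4.85 dB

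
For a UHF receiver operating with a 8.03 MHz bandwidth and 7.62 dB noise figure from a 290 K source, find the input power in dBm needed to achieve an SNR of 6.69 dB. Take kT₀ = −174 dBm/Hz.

Sensitivity = −174 + 10 log₁₀(B) + NF + SNR_min
= −174 + 69.05 + 7.62 + 6.69
= −90.64 dBm → −90.6 dBm

−90.6 dBm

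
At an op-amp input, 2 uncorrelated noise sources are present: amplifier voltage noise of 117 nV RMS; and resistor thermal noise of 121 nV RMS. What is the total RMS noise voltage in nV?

Uncorrelated sources add in power (mean-square): V_tot = √(ΣV_i²)
V_tot = √[(1.17×10⁻⁷)² + (1.21×10⁻⁷)²] = 1.68×10⁻⁷ V = 168 nV

168 nV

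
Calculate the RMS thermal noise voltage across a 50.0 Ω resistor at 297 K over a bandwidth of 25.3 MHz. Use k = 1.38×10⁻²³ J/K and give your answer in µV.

4.55 µV

V_n = √(4kTRB)
4kTRB = 4 × 1.38×10⁻²³ × 297 × 5.00×10¹ × 2.53×10⁷ = 2.07×10⁻¹¹ V²
V_n = √(2.07×10⁻¹¹) = 4.55×10⁻⁶ V = 4.55 µV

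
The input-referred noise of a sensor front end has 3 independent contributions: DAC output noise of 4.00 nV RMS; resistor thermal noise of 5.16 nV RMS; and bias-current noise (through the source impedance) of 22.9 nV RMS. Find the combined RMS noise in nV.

23.8 nV

Uncorrelated sources add in power (mean-square): V_tot = √(ΣV_i²)
V_tot = √[(4.00×10⁻⁹)² + (5.16×10⁻⁹)² + (2.29×10⁻⁸)²] = 2.38×10⁻⁸ V = 23.8 nV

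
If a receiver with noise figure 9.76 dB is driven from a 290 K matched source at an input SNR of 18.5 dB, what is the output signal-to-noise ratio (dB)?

By definition F = SNR_in/SNR_out, so in dB: SNR_out = SNR_in − NF
SNR_out = 18.5 − 9.76 = 8.74 dB

8.74 dB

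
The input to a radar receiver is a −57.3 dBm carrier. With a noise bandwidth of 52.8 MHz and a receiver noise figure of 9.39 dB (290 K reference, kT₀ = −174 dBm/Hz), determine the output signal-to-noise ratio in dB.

Noise floor: N = −174 + 10 log₁₀(B) + NF
10 log₁₀(5.28×10⁷) = 77.23 dB
N = −174 + 77.23 + 9.39 = −87.38 dBm
SNR = P_sig − N = −57.3 − (−87.38) = 30.08 dB → 30.1 dB

30.1 dB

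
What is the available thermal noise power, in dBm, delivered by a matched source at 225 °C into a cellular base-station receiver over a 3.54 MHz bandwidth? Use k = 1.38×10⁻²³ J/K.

−106.1 dBm

T = 225 °C + 273.15 = 498.15 K
P_n = kTB = 1.38×10⁻²³ × 498.15 × 3.54×10⁶ = 2.43×10⁻¹⁴ W
In dBm: 10 log₁₀(2.43×10⁻¹⁴ / 10⁻³) = −106.1 dBm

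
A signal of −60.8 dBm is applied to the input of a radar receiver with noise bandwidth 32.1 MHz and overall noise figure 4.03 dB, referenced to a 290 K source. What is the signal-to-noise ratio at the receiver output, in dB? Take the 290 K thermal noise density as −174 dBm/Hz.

Noise floor: N = −174 + 10 log₁₀(B) + NF
10 log₁₀(3.21×10⁷) = 75.07 dB
N = −174 + 75.07 + 4.03 = −94.90 dBm
SNR = P_sig − N = −60.8 − (−94.90) = 34.10 dB → 34.1 dB

34.1 dB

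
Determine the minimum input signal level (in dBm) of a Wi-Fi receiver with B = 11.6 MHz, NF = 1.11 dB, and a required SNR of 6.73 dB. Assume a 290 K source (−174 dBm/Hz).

−95.5 dBm

Sensitivity = −174 + 10 log₁₀(B) + NF + SNR_min
= −174 + 70.64 + 1.11 + 6.73
= −95.52 dBm → −95.5 dBm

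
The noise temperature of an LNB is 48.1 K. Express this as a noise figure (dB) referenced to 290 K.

F = 1 + T_e/T₀ = 1 + 48.1/290 = 1.16586
NF = 10 log₁₀(1.16586) = 0.666 dB

0.666 dB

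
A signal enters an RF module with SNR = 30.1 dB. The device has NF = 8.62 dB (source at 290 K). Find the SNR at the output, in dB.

21.48 dB

By definition F = SNR_in/SNR_out, so in dB: SNR_out = SNR_in − NF
SNR_out = 30.1 − 8.62 = 21.48 dB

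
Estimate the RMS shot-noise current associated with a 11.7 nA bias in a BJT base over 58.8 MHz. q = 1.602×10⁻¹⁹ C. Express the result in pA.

I_n = √(2qI·B)
2qI·B = 2 × 1.602×10⁻¹⁹ × 1.17×10⁻⁸ × 5.88×10⁷ = 2.20×10⁻¹⁹ A²
I_n = √(2.20×10⁻¹⁹) = 4.69×10⁻¹⁰ A = 469 pA

469 pA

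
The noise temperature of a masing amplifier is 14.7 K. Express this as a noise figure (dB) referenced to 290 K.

0.215 dB

F = 1 + T_e/T₀ = 1 + 14.7/290 = 1.05069
NF = 10 log₁₀(1.05069) = 0.215 dB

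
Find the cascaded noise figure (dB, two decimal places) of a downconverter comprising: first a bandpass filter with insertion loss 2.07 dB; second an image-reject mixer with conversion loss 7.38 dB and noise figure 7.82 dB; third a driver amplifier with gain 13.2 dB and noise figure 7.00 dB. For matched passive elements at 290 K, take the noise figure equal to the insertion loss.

Convert to linear (a loss of L dB is a gain of −L dB): F_i = 10^(NF_i/10), G_i = 10^(G_i,dB/10)
  Stage 1: F_1 = 10^(2.07/10) = 1.611, G_1 = 10^(−2.07/10) = 0.6209
  Stage 2: F_2 = 10^(7.82/10) = 6.053, G_2 = 10^(−7.38/10) = 0.1828
  Stage 3: F_3 = 10^(7.00/10) = 5.012, G_3 = 10^(13.2/10) = 20.89
Friis cascade:
  F = 1.611 + (6.053 − 1)/0.6209 + (5.012 − 1)/0.1135 = 45.10
NF = 10 log₁₀(45.10) = 16.54 dB

16.54 dB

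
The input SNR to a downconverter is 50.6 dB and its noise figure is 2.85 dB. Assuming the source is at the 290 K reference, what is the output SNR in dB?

47.75 dB

By definition F = SNR_in/SNR_out, so in dB: SNR_out = SNR_in − NF
SNR_out = 50.6 − 2.85 = 47.75 dB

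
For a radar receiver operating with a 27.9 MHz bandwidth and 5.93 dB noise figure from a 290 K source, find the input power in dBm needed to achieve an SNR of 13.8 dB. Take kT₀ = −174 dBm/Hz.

−79.8 dBm

Sensitivity = −174 + 10 log₁₀(B) + NF + SNR_min
= −174 + 74.46 + 5.93 + 13.8
= −79.81 dBm → −79.8 dBm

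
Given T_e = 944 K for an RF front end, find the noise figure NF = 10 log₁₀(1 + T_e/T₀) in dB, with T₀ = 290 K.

6.29 dB

F = 1 + T_e/T₀ = 1 + 944/290 = 4.25517
NF = 10 log₁₀(4.25517) = 6.29 dB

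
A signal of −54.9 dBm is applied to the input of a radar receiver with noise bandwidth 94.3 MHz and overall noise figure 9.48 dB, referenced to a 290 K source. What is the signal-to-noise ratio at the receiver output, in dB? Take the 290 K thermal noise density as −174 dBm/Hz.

Noise floor: N = −174 + 10 log₁₀(B) + NF
10 log₁₀(9.43×10⁷) = 79.75 dB
N = −174 + 79.75 + 9.48 = −84.77 dBm
SNR = P_sig − N = −54.9 − (−84.77) = 29.87 dB → 29.9 dB

29.9 dB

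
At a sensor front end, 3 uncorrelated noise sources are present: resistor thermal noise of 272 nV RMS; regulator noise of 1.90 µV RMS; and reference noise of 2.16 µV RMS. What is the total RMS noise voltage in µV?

Uncorrelated sources add in power (mean-square): V_tot = √(ΣV_i²)
V_tot = √[(2.72×10⁻⁷)² + (1.90×10⁻⁶)² + (2.16×10⁻⁶)²] = 2.89×10⁻⁶ V = 2.89 µV

2.89 µV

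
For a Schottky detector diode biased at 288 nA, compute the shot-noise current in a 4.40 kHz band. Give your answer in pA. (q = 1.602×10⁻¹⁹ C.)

I_n = √(2qI·B)
2qI·B = 2 × 1.602×10⁻¹⁹ × 2.88×10⁻⁷ × 4.40×10³ = 4.06×10⁻²² A²
I_n = √(4.06×10⁻²²) = 2.01×10⁻¹¹ A = 20.1 pA

20.1 pA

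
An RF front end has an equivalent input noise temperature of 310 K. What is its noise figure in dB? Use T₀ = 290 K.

3.16 dB

F = 1 + T_e/T₀ = 1 + 310/290 = 2.06897
NF = 10 log₁₀(2.06897) = 3.16 dB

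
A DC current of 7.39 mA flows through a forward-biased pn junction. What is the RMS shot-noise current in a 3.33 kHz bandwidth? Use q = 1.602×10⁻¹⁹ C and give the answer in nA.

I_n = √(2qI·B)
2qI·B = 2 × 1.602×10⁻¹⁹ × 7.39×10⁻³ × 3.33×10³ = 7.88×10⁻¹⁸ A²
I_n = √(7.88×10⁻¹⁸) = 2.81×10⁻⁹ A = 2.81 nA

2.81 nA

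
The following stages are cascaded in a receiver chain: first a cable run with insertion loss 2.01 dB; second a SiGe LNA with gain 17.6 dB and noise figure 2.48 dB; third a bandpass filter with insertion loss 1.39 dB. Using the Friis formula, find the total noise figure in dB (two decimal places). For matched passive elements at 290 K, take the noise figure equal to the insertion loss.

Convert to linear (a loss of L dB is a gain of −L dB): F_i = 10^(NF_i/10), G_i = 10^(G_i,dB/10)
  Stage 1: F_1 = 10^(2.01/10) = 1.589, G_1 = 10^(−2.01/10) = 0.6295
  Stage 2: F_2 = 10^(2.48/10) = 1.770, G_2 = 10^(17.6/10) = 57.54
  Stage 3: F_3 = 10^(1.39/10) = 1.377, G_3 = 10^(−1.39/10) = 0.7261
Friis cascade:
  F = 1.589 + (1.770 − 1)/0.6295 + (1.377 − 1)/36.22 = 2.822
NF = 10 log₁₀(2.822) = 4.51 dB

4.51 dB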